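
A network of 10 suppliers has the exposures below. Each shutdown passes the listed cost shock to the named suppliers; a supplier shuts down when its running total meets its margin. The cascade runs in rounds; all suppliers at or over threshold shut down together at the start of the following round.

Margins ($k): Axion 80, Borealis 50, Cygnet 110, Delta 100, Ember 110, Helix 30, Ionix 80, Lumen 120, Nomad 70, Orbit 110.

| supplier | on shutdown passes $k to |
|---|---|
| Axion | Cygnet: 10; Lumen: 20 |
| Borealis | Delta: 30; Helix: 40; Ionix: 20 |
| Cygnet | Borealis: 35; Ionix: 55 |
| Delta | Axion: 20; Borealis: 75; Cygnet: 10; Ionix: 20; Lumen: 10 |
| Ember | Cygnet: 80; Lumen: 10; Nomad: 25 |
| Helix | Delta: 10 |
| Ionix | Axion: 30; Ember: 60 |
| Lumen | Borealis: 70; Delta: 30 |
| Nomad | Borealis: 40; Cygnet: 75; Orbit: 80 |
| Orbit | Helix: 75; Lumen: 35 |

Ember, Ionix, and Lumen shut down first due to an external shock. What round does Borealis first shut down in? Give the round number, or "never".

Round 1 — Ember, Ionix, Lumen shut down (initial).
  Axion: +30 → 30 < 80
  Borealis: +70 → 70 ≥ 50
  Cygnet: +80 → 80 < 110
  Delta: +30 → 30 < 100
  Nomad: +25 → 25 < 70
Round 2 — Borealis shuts down.
  Delta: +30 → 60 < 100
  Helix: +40 → 40 ≥ 30
Round 3 — Helix shuts down.
  Delta: +10 → 70 < 100
No further shutdowns.

2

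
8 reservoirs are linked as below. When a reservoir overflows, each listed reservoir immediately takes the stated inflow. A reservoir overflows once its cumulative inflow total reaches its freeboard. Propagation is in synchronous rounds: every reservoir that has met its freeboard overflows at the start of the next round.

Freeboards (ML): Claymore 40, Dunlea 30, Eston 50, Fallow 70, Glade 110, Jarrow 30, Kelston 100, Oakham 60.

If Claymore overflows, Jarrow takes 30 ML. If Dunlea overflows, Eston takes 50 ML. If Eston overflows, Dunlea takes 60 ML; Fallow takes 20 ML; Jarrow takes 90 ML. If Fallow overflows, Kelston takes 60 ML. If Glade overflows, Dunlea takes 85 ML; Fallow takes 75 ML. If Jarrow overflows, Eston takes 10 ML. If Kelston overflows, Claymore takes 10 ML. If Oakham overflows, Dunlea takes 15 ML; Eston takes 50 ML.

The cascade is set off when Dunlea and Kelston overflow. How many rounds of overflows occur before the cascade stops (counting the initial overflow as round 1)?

Round 1 — Dunlea, Kelston overflow (initial).
  Claymore: +10 → 10 < 40
  Eston: +50 → 50 ≥ 50
Round 2 — Eston overflows.
  Fallow: +20 → 20 < 70
  Jarrow: +90 → 90 ≥ 30
Round 3 — Jarrow overflows.
No further overflows.

3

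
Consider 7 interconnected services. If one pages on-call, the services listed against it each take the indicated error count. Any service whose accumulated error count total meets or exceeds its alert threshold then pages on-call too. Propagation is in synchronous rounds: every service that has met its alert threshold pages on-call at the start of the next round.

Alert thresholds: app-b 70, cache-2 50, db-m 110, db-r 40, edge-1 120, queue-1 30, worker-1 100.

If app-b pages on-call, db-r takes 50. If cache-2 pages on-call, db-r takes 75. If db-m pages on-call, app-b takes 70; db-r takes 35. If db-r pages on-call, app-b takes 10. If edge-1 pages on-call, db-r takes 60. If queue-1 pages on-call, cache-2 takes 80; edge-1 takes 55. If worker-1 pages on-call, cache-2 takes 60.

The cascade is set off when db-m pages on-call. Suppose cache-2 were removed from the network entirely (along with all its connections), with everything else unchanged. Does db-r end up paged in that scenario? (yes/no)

With cache-2 removed:
Round 1 — db-m pages on-call (initial).
  app-b: +70 → 70 ≥ 70
  db-r: +35 → 35 < 40
Round 2 — app-b pages on-call.
  db-r: +50 → 85 ≥ 40
Round 3 — db-r pages on-call.
No further pages.

yes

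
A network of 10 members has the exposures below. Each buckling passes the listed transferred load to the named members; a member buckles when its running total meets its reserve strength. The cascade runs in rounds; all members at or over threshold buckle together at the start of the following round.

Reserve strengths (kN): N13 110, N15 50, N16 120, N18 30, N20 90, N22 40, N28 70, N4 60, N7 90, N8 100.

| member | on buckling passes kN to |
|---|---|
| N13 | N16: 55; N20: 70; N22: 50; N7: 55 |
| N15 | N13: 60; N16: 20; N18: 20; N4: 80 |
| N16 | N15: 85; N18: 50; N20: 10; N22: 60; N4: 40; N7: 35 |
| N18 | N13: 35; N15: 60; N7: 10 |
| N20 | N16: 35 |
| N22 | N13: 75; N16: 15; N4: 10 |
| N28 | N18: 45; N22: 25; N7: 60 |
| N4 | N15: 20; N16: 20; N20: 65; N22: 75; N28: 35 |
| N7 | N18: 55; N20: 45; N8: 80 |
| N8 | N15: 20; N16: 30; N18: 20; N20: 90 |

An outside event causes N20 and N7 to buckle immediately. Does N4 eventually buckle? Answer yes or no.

yes

Round 1 — N20, N7 buckle (initial).
  N16: +35 → 35 < 120
  N18: +55 → 55 ≥ 30
  N8: +80 → 80 < 100
Round 2 — N18 buckles.
  N13: +35 → 35 < 110
  N15: +60 → 60 ≥ 50
Round 3 — N15 buckles.
  N13: +60 → 95 < 110
  N16: +20 → 55 < 120
  N4: +80 → 80 ≥ 60
Round 4 — N4 buckles.
  N16: +20 → 75 < 120
  N22: +75 → 75 ≥ 40
  N28: +35 → 35 < 70
Round 5 — N22 buckles.
  N13: +75 → 170 ≥ 110
  N16: +15 → 90 < 120
Round 6 — N13 buckles.
  N16: +55 → 145 ≥ 120
Round 7 — N16 buckles.
No further bucklings.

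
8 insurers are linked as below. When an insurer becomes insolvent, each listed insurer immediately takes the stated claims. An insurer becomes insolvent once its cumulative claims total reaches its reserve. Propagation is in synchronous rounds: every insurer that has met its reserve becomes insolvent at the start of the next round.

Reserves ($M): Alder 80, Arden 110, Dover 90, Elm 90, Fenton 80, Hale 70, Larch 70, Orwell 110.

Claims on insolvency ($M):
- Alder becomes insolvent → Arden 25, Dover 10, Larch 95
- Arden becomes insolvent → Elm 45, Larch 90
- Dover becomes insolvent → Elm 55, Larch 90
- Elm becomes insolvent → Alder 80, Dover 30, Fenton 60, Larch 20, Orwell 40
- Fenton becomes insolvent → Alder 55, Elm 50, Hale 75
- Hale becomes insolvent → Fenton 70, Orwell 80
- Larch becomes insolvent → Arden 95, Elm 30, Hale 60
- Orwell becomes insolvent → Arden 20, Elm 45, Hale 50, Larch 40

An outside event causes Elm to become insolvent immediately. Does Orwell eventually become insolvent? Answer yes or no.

no

Round 1 — Elm becomes insolvent (initial).
  Alder: +80 → 80 ≥ 80
  Dover: +30 → 30 < 90
  Fenton: +60 → 60 < 80
  Larch: +20 → 20 < 70
  Orwell: +40 → 40 < 110
Round 2 — Alder becomes insolvent.
  Arden: +25 → 25 < 110
  Dover: +10 → 40 < 90
  Larch: +95 → 115 ≥ 70
Round 3 — Larch becomes insolvent.
  Arden: +95 → 120 ≥ 110
  Hale: +60 → 60 < 70
Round 4 — Arden becomes insolvent.
No further insolvencies.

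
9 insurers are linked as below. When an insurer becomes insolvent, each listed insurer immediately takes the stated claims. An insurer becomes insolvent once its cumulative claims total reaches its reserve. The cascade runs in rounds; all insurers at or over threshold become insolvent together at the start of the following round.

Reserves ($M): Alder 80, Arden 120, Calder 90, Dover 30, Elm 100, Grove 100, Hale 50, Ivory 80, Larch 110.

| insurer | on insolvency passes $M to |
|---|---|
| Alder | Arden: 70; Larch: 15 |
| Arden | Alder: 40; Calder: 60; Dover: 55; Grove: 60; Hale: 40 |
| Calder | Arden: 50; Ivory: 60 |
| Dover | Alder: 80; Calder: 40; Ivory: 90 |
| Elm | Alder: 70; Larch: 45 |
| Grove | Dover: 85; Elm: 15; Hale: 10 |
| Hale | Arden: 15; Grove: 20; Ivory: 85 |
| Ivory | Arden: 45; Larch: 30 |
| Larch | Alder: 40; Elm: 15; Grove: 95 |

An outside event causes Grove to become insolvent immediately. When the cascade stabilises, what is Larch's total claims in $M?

45

Round 1 — Grove becomes insolvent (initial).
  Dover: +85 → 85 ≥ 30
  Elm: +15 → 15 < 100
  Hale: +10 → 10 < 50
Round 2 — Dover becomes insolvent.
  Alder: +80 → 80 ≥ 80
  Calder: +40 → 40 < 90
  Ivory: +90 → 90 ≥ 80
Round 3 — Alder, Ivory become insolvent.
  Arden: +70+45 → 115 < 120
  Larch: +15+30 → 45 < 110
No further insolvencies.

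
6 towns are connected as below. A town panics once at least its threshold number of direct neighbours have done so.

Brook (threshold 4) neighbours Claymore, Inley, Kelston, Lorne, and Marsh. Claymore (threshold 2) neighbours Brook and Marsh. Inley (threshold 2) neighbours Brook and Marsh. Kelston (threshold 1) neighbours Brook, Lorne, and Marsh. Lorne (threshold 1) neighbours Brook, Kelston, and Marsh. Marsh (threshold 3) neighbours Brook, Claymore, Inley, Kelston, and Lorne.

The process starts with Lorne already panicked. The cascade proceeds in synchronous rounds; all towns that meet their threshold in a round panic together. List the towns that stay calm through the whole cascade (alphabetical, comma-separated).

Brook, Claymore, Inley, Marsh

Round 1 — Lorne panics (initial).
Round 2 — checking thresholds:
  Brook: 1 of 5 neighbours < 4, not yet.
  Kelston: 1 of 3 neighbours ≥ 1, panics.
  Marsh: 1 of 5 neighbours < 3, not yet.
Round 3 — no new panics; cascade stops.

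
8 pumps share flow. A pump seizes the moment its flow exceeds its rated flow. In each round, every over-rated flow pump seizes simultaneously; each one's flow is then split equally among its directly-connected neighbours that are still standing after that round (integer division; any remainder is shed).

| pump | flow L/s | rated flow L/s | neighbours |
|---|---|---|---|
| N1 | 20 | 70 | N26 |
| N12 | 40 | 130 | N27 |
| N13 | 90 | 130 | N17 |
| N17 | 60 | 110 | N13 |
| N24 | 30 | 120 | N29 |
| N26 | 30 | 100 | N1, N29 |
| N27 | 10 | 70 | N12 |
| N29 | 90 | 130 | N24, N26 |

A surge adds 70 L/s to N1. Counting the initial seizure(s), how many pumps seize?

Round 1 — N1 at 90 > 70. N1 seizes.
  N1 sheds 90 L/s to N26: 90 each.
    N26: 30+90 = 120 > 100
Round 2 — N26 seizes.
  N26 sheds 120 L/s to N29: 120 each.
    N29: 90+120 = 210 > 130
Round 3 — N29 seizes.
  N29 sheds 210 L/s to N24: 210 each.
    N24: 30+210 = 240 > 120
Round 4 — N24 seizes.
  N24 sheds 240 L/s: no online neighbours, lost.
No further seizures.

4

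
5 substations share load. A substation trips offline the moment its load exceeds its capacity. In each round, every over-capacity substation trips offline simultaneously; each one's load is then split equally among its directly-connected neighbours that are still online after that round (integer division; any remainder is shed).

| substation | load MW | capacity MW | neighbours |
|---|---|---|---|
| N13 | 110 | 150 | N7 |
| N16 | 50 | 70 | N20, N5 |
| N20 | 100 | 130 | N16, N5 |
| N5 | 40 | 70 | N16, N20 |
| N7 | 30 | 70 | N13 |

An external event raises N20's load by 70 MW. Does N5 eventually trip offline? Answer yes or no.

yes

Round 1 — N20 at 170 > 130. N20 trips offline.
  N20 sheds 170 MW to N16, N5: 85 each.
    N16: 50+85 = 135 > 70
    N5: 40+85 = 125 > 70
Round 2 — N16, N5 trip offline.
  N16 sheds 135 MW: no online neighbours, lost.
  N5 sheds 125 MW: no online neighbours, lost.
No further trips.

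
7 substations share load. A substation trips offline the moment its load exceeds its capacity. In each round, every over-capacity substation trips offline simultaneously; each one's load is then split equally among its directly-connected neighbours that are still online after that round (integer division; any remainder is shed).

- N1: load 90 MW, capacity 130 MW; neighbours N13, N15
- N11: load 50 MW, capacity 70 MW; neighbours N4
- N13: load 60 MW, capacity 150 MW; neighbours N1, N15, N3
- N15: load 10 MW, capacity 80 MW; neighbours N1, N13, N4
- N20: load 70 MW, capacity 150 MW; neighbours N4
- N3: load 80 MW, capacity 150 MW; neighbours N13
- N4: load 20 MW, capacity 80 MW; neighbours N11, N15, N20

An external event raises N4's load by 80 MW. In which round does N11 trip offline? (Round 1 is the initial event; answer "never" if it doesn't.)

2

Round 1 — N4 at 100 > 80. N4 trips offline.
  N4 sheds 100 MW to N11, N15, N20: 33 each (1 lost).
    N11: 50+33 = 83 > 70
    N15: 10+33 = 43 ≤ 80
    N20: 70+33 = 103 ≤ 150
Round 2 — N11 trips offline.
  N11 sheds 83 MW: no online neighbours, lost.
No further trips.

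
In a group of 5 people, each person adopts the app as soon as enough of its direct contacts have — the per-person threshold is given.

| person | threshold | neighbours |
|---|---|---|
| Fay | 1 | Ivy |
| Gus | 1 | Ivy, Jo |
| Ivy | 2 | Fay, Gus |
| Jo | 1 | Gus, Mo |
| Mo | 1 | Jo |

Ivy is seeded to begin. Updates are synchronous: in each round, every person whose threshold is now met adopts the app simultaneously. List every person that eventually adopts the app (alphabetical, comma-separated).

Fay, Gus, Ivy, Jo, Mo

Round 1 — Ivy adopts the app (initial).
Round 2 — checking thresholds:
  Fay: 1 of 1 neighbours ≥ 1, adopts the app.
  Gus: 1 of 2 neighbours ≥ 1, adopts the app.
Round 3 — checking thresholds:
  Jo: 1 of 2 neighbours ≥ 1, adopts the app.
Round 4 — checking thresholds:
  Mo: 1 of 1 neighbours ≥ 1, adopts the app.
Round 5 — no new adoptions; cascade stops.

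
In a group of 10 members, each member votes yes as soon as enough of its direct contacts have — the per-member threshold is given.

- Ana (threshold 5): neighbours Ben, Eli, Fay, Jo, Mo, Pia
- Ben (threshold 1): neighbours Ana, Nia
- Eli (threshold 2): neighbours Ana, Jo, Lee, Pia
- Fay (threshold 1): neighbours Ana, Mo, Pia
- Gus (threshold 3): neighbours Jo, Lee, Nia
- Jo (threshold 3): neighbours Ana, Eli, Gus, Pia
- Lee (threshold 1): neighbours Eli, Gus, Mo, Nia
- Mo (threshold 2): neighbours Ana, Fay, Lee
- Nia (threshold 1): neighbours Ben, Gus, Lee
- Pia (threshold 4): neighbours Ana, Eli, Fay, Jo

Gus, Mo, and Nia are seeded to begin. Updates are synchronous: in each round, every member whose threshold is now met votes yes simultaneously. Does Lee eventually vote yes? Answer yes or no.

yes

Round 1 — Gus, Mo, Nia vote yes (initial).
Round 2 — checking thresholds:
  Ana: 1 of 6 neighbours < 5, not yet.
  Ben: 1 of 2 neighbours ≥ 1, votes yes.
  Fay: 1 of 3 neighbours ≥ 1, votes yes.
  Jo: 1 of 4 neighbours < 3, not yet.
  Lee: 3 of 4 neighbours ≥ 1, votes yes.
Round 3 — no new yes votes; cascade stops.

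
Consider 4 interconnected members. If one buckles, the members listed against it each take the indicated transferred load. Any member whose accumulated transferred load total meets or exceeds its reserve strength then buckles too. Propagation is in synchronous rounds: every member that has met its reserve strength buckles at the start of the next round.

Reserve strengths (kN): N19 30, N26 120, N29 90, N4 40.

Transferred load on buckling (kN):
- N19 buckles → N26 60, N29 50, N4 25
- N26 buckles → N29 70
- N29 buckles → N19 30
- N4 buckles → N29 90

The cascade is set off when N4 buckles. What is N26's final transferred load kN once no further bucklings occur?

Round 1 — N4 buckles (initial).
  N29: +90 → 90 ≥ 90
Round 2 — N29 buckles.
  N19: +30 → 30 ≥ 30
Round 3 — N19 buckles.
  N26: +60 → 60 < 120
No further bucklings.

60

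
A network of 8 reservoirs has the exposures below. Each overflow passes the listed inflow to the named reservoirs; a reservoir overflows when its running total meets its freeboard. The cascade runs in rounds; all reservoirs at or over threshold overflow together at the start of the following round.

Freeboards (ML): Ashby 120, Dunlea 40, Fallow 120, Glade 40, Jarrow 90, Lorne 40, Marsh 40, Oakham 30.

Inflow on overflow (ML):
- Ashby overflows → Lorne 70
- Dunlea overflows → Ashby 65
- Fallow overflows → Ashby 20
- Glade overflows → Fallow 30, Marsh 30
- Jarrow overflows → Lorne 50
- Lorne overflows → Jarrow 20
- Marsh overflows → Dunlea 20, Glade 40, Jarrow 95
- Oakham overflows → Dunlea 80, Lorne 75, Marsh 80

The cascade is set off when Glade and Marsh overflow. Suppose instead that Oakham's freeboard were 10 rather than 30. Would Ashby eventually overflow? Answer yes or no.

With Oakham's freeboard at 10:
Round 1 — Glade, Marsh overflow (initial).
  Dunlea: +20 → 20 < 40
  Fallow: +30 → 30 < 120
  Jarrow: +95 → 95 ≥ 90
Round 2 — Jarrow overflows.
  Lorne: +50 → 50 ≥ 40
Round 3 — Lorne overflows.
No further overflows.

no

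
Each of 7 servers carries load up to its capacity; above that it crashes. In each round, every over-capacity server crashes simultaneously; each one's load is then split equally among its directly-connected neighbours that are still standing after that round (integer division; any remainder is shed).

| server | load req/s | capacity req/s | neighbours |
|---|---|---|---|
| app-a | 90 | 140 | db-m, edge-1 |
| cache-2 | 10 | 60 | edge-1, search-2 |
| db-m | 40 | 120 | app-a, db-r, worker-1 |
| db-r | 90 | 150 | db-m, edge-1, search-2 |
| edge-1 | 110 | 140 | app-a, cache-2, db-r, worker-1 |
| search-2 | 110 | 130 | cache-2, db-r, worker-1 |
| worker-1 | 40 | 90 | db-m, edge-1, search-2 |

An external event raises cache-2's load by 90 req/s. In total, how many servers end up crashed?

7

Round 1 — cache-2 at 100 > 60. cache-2 crashes.
  cache-2 sheds 100 req/s to edge-1, search-2: 50 each.
    edge-1: 110+50 = 160 > 140
    search-2: 110+50 = 160 > 130
Round 2 — edge-1, search-2 crash.
  edge-1 sheds 160 req/s to app-a, db-r, worker-1: 53 each (1 lost).
    app-a: 90+53 = 143 > 140
    db-r: 90+53 = 143 ≤ 150
    worker-1: 40+53 = 93 > 90
  search-2 sheds 160 req/s to db-r, worker-1: 80 each.
    db-r: 143+80 = 223 > 150
    worker-1: 93+80 = 173 > 90
Round 3 — app-a, db-r, worker-1 crash.
  app-a sheds 143 req/s to db-m: 143 each.
    db-m: 40+143 = 183 > 120
  db-r sheds 223 req/s to db-m: 223 each.
    db-m: 183+223 = 406 > 120
  worker-1 sheds 173 req/s to db-m: 173 each.
    db-m: 406+173 = 579 > 120
Round 4 — db-m crashes.
  db-m sheds 579 req/s: no online neighbours, lost.
No further crashes.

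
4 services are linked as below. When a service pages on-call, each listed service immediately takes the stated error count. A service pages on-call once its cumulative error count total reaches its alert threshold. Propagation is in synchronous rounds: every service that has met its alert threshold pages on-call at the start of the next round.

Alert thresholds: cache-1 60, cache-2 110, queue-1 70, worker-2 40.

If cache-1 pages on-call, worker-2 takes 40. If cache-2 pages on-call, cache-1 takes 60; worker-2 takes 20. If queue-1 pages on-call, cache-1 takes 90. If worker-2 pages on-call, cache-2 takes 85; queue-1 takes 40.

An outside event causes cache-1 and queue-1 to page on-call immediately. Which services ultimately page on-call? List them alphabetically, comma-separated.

Round 1 — cache-1, queue-1 page on-call (initial).
  worker-2: +40 → 40 ≥ 40
Round 2 — worker-2 pages on-call.
  cache-2: +85 → 85 < 110
No further pages.

cache-1, queue-1, worker-2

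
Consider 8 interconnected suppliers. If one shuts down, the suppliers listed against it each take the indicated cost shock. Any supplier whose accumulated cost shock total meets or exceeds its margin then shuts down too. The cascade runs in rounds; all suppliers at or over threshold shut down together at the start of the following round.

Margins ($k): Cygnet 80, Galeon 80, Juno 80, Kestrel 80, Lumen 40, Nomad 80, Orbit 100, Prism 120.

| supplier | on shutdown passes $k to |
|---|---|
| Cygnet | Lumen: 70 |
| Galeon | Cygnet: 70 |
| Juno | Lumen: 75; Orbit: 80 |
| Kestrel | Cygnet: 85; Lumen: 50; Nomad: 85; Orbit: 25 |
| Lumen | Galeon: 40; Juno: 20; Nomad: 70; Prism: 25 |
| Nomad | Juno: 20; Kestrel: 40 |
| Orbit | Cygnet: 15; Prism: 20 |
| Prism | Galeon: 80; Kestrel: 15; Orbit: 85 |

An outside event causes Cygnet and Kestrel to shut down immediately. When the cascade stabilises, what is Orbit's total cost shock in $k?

25

Round 1 — Cygnet, Kestrel shut down (initial).
  Lumen: +70+50 → 120 ≥ 40
  Nomad: +85 → 85 ≥ 80
  Orbit: +25 → 25 < 100
Round 2 — Lumen, Nomad shut down.
  Galeon: +40 → 40 < 80
  Juno: +20+20 → 40 < 80
  Prism: +25 → 25 < 120
No further shutdowns.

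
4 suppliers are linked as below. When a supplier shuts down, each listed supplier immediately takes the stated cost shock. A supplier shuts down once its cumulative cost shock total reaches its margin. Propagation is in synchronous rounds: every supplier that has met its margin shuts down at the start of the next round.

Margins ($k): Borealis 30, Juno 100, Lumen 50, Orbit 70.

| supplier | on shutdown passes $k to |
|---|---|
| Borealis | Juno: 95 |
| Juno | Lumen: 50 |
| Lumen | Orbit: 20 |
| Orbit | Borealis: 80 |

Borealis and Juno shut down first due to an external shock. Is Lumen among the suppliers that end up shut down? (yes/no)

yes

Round 1 — Borealis, Juno shut down (initial).
  Lumen: +50 → 50 ≥ 50
Round 2 — Lumen shuts down.
  Orbit: +20 → 20 < 70
No further shutdowns.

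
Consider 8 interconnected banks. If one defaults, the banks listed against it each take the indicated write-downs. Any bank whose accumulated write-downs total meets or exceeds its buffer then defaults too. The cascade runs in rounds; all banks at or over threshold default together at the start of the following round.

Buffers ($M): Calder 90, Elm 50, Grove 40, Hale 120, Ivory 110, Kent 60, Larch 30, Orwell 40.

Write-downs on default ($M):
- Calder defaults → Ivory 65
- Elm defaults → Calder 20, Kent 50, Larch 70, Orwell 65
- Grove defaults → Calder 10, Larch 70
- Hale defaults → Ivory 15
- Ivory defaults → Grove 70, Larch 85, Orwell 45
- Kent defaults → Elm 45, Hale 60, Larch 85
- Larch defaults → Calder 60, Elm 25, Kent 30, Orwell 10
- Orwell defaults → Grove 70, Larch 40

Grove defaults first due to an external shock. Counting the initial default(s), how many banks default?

Round 1 — Grove defaults (initial).
  Calder: +10 → 10 < 90
  Larch: +70 → 70 ≥ 30
Round 2 — Larch defaults.
  Calder: +60 → 70 < 90
  Elm: +25 → 25 < 50
  Kent: +30 → 30 < 60
  Orwell: +10 → 10 < 40
No further defaults.

2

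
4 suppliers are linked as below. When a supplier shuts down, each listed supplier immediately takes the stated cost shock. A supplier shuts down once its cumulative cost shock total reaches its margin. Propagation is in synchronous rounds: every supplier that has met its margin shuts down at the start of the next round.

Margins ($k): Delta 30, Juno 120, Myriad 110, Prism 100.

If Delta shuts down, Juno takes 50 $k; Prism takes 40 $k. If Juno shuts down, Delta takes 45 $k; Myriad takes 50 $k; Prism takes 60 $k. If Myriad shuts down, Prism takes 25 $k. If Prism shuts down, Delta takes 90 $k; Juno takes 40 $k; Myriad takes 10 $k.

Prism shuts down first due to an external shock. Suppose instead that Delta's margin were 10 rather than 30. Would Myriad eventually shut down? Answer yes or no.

no

With Delta's margin at 10:
Round 1 — Prism shuts down (initial).
  Delta: +90 → 90 ≥ 10
  Juno: +40 → 40 < 120
  Myriad: +10 → 10 < 110
Round 2 — Delta shuts down.
  Juno: +50 → 90 < 120
No further shutdowns.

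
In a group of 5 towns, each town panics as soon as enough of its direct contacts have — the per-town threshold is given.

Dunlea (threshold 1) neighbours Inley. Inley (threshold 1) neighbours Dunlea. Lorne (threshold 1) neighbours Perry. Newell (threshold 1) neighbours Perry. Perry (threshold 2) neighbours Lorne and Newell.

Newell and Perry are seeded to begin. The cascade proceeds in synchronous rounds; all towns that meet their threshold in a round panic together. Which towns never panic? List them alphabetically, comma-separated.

Round 1 — Newell, Perry panic (initial).
Round 2 — checking thresholds:
  Lorne: 1 of 1 neighbours ≥ 1, panics.
Round 3 — no new panics; cascade stops.

Dunlea, Inley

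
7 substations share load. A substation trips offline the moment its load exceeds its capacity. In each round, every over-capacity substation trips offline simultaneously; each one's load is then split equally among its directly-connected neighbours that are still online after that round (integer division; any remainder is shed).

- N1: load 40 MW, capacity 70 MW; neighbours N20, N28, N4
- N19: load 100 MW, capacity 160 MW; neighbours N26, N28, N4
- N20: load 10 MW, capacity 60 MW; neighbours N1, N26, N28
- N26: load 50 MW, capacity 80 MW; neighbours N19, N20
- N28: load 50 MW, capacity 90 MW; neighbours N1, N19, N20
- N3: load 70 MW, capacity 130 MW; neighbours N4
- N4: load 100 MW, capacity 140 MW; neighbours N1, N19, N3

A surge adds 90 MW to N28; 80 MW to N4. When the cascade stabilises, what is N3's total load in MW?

130

Round 1 — N28 at 140 > 90; N4 at 180 > 140. N28, N4 trip offline.
  N28 sheds 140 MW to N1, N19, N20: 46 each (2 lost).
    N1: 40+46 = 86 > 70
    N19: 100+46 = 146 ≤ 160
    N20: 10+46 = 56 ≤ 60
  N4 sheds 180 MW to N1, N19, N3: 60 each.
    N1: 86+60 = 146 > 70
    N19: 146+60 = 206 > 160
    N3: 70+60 = 130 ≤ 130
Round 2 — N1, N19 trip offline.
  N1 sheds 146 MW to N20: 146 each.
    N20: 56+146 = 202 > 60
  N19 sheds 206 MW to N26: 206 each.
    N26: 50+206 = 256 > 80
Round 3 — N20, N26 trip offline.
  N20 sheds 202 MW: no online neighbours, lost.
  N26 sheds 256 MW: no online neighbours, lost.
No further trips.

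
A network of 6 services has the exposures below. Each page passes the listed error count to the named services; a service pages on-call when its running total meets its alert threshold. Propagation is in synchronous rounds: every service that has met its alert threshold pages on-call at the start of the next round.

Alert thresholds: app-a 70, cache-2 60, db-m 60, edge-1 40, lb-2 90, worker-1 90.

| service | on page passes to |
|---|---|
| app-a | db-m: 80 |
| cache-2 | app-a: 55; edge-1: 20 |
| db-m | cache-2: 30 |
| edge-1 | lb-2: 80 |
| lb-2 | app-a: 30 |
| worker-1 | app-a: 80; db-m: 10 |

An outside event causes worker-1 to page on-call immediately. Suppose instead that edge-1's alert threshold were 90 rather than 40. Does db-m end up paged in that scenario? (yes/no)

With edge-1's alert threshold at 90:
Round 1 — worker-1 pages on-call (initial).
  app-a: +80 → 80 ≥ 70
  db-m: +10 → 10 < 60
Round 2 — app-a pages on-call.
  db-m: +80 → 90 ≥ 60
Round 3 — db-m pages on-call.
  cache-2: +30 → 30 < 60
No further pages.

yes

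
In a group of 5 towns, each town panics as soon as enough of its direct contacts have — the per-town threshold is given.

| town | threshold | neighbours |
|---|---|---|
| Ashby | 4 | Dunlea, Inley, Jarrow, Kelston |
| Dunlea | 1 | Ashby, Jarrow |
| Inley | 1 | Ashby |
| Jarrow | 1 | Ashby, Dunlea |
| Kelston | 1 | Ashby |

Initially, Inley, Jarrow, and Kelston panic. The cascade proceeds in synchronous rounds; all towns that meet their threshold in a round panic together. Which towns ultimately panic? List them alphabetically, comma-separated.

Round 1 — Inley, Jarrow, Kelston panic (initial).
Round 2 — checking thresholds:
  Ashby: 3 of 4 neighbours < 4, not yet.
  Dunlea: 1 of 2 neighbours ≥ 1, panics.
Round 3 — checking thresholds:
  Ashby: 4 of 4 neighbours ≥ 4, panics.
Round 4 — no new panics; cascade stops.

Ashby, Dunlea, Inley, Jarrow, Kelston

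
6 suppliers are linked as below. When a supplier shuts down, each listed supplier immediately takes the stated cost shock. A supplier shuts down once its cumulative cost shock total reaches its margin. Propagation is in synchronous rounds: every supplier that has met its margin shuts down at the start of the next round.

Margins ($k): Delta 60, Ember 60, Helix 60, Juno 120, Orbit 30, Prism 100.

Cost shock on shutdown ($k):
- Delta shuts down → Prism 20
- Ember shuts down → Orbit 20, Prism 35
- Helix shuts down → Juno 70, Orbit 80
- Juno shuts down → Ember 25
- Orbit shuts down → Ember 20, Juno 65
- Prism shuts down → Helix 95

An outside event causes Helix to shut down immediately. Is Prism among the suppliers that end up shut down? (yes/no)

Round 1 — Helix shuts down (initial).
  Juno: +70 → 70 < 120
  Orbit: +80 → 80 ≥ 30
Round 2 — Orbit shuts down.
  Ember: +20 → 20 < 60
  Juno: +65 → 135 ≥ 120
Round 3 — Juno shuts down.
  Ember: +25 → 45 < 60
No further shutdowns.

no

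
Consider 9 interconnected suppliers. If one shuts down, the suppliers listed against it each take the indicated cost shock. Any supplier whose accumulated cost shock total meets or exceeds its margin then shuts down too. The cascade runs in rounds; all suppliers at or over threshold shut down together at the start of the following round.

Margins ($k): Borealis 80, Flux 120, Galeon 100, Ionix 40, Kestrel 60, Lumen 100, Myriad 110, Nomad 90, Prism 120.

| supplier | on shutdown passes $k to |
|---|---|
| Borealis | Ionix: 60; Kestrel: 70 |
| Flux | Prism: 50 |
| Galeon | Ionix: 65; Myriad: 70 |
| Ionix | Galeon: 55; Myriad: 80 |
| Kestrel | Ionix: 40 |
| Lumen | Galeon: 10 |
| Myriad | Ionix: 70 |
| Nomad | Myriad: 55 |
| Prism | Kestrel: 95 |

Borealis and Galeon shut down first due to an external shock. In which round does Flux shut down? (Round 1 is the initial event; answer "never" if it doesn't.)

Round 1 — Borealis, Galeon shut down (initial).
  Ionix: +60+65 → 125 ≥ 40
  Kestrel: +70 → 70 ≥ 60
  Myriad: +70 → 70 < 110
Round 2 — Ionix, Kestrel shut down.
  Myriad: +80 → 150 ≥ 110
Round 3 — Myriad shuts down.
No further shutdowns.

never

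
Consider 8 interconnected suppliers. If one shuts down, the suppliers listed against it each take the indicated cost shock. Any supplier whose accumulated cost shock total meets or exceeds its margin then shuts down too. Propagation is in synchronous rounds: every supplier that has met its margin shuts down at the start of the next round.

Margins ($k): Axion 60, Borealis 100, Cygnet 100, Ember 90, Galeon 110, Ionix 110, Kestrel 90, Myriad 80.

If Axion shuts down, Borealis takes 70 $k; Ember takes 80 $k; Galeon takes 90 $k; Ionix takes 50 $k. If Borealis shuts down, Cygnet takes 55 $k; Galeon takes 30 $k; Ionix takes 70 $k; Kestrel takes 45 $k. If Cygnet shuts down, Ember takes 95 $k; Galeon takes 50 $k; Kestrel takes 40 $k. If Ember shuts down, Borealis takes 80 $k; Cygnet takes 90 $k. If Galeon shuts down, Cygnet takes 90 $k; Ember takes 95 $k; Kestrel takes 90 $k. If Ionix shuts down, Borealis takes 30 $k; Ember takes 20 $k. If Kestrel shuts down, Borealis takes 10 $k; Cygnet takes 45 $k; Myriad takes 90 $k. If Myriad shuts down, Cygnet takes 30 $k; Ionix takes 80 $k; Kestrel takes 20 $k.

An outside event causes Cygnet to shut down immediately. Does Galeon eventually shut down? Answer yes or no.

Round 1 — Cygnet shuts down (initial).
  Ember: +95 → 95 ≥ 90
  Galeon: +50 → 50 < 110
  Kestrel: +40 → 40 < 90
Round 2 — Ember shuts down.
  Borealis: +80 → 80 < 100
No further shutdowns.

no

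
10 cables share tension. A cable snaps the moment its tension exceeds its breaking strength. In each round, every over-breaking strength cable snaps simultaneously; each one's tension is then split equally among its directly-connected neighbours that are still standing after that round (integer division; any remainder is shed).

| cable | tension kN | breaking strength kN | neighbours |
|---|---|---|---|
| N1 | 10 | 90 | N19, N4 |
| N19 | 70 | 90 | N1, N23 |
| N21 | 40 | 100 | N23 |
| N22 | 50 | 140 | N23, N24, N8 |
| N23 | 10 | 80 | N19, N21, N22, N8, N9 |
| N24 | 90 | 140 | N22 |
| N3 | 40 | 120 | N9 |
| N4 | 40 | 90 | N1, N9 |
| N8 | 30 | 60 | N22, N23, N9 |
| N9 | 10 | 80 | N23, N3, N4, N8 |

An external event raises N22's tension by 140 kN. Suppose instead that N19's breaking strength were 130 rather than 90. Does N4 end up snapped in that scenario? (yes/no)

With N19's breaking strength at 130:
Round 1 — N22 at 190 > 140. N22 snaps.
  N22 sheds 190 kN to N23, N24, N8: 63 each (1 lost).
    N23: 10+63 = 73 ≤ 80
    N24: 90+63 = 153 > 140
    N8: 30+63 = 93 > 60
Round 2 — N24, N8 snap.
  N24 sheds 153 kN: no online neighbours, lost.
  N8 sheds 93 kN to N23, N9: 46 each (1 lost).
    N23: 73+46 = 119 > 80
    N9: 10+46 = 56 ≤ 80
Round 3 — N23 snaps.
  N23 sheds 119 kN to N19, N21, N9: 39 each (2 lost).
    N19: 70+39 = 109 ≤ 130
    N21: 40+39 = 79 ≤ 100
    N9: 56+39 = 95 > 80
Round 4 — N9 snaps.
  N9 sheds 95 kN to N3, N4: 47 each (1 lost).
    N3: 40+47 = 87 ≤ 120
    N4: 40+47 = 87 ≤ 90
No further breaks.

no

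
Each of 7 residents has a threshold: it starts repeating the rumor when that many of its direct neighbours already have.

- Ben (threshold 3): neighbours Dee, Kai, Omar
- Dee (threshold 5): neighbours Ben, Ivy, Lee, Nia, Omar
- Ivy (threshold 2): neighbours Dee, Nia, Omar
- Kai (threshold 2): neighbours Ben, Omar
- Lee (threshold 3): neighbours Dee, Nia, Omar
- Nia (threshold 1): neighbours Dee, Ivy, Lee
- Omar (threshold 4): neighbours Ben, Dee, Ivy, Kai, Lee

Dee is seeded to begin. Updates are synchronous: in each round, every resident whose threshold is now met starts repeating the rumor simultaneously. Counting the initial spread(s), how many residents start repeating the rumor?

3

Round 1 — Dee starts repeating the rumor (initial).
Round 2 — checking thresholds:
  Ben: 1 of 3 neighbours < 3, not yet.
  Ivy: 1 of 3 neighbours < 2, not yet.
  Lee: 1 of 3 neighbours < 3, not yet.
  Nia: 1 of 3 neighbours ≥ 1, starts repeating the rumor.
  Omar: 1 of 5 neighbours < 4, not yet.
Round 3 — checking thresholds:
  Ben: 1 of 3 neighbours < 3, not yet.
  Ivy: 2 of 3 neighbours ≥ 2, starts repeating the rumor.
  Lee: 2 of 3 neighbours < 3, not yet.
  Omar: 1 of 5 neighbours < 4, not yet.
Round 4 — no new spreads; cascade stops.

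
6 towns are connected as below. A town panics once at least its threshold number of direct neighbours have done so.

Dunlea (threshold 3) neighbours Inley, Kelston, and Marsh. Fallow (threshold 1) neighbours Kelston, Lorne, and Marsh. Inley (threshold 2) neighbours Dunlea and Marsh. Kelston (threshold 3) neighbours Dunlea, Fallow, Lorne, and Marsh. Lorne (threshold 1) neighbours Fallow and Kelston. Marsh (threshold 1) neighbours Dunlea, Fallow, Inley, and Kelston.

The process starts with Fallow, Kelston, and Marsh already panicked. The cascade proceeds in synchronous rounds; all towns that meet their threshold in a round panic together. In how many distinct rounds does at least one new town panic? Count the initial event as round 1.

Round 1 — Fallow, Kelston, Marsh panic (initial).
Round 2 — checking thresholds:
  Dunlea: 2 of 3 neighbours < 3, not yet.
  Inley: 1 of 2 neighbours < 2, not yet.
  Lorne: 2 of 2 neighbours ≥ 1, panics.
Round 3 — no new panics; cascade stops.

2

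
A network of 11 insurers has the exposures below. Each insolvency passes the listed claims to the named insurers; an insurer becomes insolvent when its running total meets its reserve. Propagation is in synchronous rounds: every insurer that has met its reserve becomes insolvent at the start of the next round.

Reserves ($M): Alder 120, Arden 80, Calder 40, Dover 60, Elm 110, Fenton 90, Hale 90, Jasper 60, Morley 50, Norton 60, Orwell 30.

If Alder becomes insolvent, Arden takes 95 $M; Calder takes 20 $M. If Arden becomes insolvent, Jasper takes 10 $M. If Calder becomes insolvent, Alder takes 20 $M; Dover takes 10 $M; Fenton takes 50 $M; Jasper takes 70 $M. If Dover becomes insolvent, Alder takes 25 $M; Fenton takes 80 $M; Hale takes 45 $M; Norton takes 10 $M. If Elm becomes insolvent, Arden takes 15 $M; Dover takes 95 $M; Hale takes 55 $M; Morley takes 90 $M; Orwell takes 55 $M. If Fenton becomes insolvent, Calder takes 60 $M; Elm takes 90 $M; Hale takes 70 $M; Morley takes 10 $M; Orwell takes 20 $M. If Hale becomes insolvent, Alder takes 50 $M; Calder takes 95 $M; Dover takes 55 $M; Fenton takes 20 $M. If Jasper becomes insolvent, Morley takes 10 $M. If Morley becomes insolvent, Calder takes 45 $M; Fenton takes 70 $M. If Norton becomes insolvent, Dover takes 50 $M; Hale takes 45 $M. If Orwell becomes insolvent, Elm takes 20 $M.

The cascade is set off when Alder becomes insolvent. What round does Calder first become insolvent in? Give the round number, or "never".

never

Round 1 — Alder becomes insolvent (initial).
  Arden: +95 → 95 ≥ 80
  Calder: +20 → 20 < 40
Round 2 — Arden becomes insolvent.
  Jasper: +10 → 10 < 60
No further insolvencies.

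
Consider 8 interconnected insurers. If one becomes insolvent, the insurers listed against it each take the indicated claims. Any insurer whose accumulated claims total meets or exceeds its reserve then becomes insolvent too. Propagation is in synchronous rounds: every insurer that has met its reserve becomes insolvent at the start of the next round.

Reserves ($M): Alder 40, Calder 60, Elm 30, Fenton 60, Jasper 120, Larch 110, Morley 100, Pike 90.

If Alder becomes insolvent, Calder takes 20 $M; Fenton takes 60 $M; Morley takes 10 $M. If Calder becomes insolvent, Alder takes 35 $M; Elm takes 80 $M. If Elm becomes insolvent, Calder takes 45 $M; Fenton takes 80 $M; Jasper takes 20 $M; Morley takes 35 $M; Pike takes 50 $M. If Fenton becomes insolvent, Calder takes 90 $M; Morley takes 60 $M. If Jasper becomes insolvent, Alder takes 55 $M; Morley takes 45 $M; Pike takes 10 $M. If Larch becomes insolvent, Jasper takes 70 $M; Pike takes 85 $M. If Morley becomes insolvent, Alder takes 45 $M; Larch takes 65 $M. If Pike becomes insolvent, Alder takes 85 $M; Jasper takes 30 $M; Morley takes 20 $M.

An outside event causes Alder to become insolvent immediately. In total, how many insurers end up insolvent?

5

Round 1 — Alder becomes insolvent (initial).
  Calder: +20 → 20 < 60
  Fenton: +60 → 60 ≥ 60
  Morley: +10 → 10 < 100
Round 2 — Fenton becomes insolvent.
  Calder: +90 → 110 ≥ 60
  Morley: +60 → 70 < 100
Round 3 — Calder becomes insolvent.
  Elm: +80 → 80 ≥ 30
Round 4 — Elm becomes insolvent.
  Jasper: +20 → 20 < 120
  Morley: +35 → 105 ≥ 100
  Pike: +50 → 50 < 90
Round 5 — Morley becomes insolvent.
  Larch: +65 → 65 < 110
No further insolvencies.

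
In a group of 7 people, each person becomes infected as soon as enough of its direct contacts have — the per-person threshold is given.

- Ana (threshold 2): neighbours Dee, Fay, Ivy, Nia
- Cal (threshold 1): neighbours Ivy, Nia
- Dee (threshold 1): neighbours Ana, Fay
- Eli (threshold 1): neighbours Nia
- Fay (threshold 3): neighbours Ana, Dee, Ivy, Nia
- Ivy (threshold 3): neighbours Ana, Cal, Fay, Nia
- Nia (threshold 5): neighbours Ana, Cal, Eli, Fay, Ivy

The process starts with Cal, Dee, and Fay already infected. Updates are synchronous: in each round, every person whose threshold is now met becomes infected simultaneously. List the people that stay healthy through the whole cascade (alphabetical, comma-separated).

Eli, Nia

Round 1 — Cal, Dee, Fay become infected (initial).
Round 2 — checking thresholds:
  Ana: 2 of 4 neighbours ≥ 2, becomes infected.
  Ivy: 2 of 4 neighbours < 3, below threshold.
  Nia: 2 of 5 neighbours < 5, below threshold.
Round 3 — checking thresholds:
  Ivy: 3 of 4 neighbours ≥ 3, becomes infected.
  Nia: 3 of 5 neighbours < 5, below threshold.
Round 4 — no new infections; cascade stops.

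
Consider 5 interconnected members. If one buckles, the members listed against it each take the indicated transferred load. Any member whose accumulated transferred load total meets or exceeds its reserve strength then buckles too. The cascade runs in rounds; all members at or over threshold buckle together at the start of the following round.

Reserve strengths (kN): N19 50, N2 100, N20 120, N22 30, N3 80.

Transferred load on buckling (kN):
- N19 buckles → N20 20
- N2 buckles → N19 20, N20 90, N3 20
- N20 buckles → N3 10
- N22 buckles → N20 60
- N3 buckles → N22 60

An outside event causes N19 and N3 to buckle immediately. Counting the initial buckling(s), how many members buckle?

3

Round 1 — N19, N3 buckle (initial).
  N20: +20 → 20 < 120
  N22: +60 → 60 ≥ 30
Round 2 — N22 buckles.
  N20: +60 → 80 < 120
No further bucklings.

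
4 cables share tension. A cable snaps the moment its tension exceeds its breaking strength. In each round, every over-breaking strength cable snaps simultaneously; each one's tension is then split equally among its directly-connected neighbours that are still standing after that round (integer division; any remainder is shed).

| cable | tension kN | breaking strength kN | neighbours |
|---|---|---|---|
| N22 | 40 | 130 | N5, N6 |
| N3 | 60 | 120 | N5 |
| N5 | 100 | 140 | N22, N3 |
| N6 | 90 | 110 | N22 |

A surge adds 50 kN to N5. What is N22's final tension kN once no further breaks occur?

115

Round 1 — N5 at 150 > 140. N5 snaps.
  N5 sheds 150 kN to N22, N3: 75 each.
    N22: 40+75 = 115 ≤ 130
    N3: 60+75 = 135 > 120
Round 2 — N3 snaps.
  N3 sheds 135 kN: no online neighbours, lost.
No further breaks.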